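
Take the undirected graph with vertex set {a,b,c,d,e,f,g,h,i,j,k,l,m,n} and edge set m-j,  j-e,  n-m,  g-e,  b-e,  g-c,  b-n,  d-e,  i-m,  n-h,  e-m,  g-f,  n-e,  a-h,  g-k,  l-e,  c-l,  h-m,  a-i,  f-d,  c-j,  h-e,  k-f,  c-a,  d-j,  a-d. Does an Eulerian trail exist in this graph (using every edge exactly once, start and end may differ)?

Yes

Degrees: a:4, b:2, c:4, d:4, e:8, f:3, g:4, h:4, i:2, j:4, k:2, l:2, m:5, n:4
Odd-degree vertices: f, m (2 total).
The non-isolated vertices are connected and exactly 2 have odd degree, so an Eulerian trail exists (from f to m).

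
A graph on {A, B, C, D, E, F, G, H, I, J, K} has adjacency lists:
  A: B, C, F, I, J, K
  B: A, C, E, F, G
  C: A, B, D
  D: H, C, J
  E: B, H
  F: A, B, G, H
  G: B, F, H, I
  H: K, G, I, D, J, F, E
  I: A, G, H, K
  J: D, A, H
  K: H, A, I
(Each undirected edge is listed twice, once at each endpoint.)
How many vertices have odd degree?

6

Degrees: A:6, B:5, C:3, D:3, E:2, F:4, G:4, H:7, I:4, J:3, K:3
Odd-degree vertices: B, C, D, H, J, K.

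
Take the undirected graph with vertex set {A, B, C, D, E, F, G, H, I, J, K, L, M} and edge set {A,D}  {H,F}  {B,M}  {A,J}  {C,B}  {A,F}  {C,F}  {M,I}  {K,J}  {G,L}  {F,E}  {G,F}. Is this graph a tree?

The graph has 13 vertices and 12 edges.
Connected and |E| = |V| - 1, which characterizes a tree.

Yes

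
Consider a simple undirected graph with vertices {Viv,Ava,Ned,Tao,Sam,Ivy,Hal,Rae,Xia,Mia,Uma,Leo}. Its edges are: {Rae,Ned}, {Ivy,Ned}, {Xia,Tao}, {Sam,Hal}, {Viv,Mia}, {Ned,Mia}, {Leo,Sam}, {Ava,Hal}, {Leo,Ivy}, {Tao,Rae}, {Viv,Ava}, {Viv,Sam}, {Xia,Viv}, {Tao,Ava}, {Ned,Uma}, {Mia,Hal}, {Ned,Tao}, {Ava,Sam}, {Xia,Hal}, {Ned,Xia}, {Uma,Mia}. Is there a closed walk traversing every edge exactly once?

Degrees: Viv:4, Ava:4, Ned:6, Tao:4, Sam:4, Ivy:2, Hal:4, Rae:2, Xia:4, Mia:4, Uma:2, Leo:2
All degrees are even and the non-isolated vertices are connected — an Eulerian circuit exists.

Yes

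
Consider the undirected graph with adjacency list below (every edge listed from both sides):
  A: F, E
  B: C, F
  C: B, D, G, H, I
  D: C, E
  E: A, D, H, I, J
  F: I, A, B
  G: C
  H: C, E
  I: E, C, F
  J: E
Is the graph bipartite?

Yes

A valid 2-coloring puts {C, E, F} on one side and {A, B, D, G, H, I, J} on the other; every edge crosses between the two sides.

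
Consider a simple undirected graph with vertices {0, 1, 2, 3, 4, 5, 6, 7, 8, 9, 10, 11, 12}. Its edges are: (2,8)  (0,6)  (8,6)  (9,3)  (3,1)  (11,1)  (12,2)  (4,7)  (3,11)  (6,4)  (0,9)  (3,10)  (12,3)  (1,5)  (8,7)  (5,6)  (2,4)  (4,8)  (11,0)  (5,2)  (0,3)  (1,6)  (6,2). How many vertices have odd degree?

Degrees: 0:4, 1:4, 2:5, 3:6, 4:4, 5:3, 6:6, 7:2, 8:4, 9:2, 10:1, 11:3, 12:2
Odd-degree vertices: 2, 5, 10, 11.

4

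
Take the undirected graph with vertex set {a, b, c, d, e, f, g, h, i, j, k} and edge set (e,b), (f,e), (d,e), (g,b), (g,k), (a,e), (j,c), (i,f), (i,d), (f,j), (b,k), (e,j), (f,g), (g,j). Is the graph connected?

Component: {h}
Component: {a, b, c, d, e, f, g, i, j, k}
No edge joins these 2 groups, so the graph is disconnected.

No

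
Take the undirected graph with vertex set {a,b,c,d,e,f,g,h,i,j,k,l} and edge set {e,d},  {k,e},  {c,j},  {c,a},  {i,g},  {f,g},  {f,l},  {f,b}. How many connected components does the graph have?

4

Component: {h}
Component: {a, c, j}
Component: {d, e, k}
Component: {b, f, g, i, l}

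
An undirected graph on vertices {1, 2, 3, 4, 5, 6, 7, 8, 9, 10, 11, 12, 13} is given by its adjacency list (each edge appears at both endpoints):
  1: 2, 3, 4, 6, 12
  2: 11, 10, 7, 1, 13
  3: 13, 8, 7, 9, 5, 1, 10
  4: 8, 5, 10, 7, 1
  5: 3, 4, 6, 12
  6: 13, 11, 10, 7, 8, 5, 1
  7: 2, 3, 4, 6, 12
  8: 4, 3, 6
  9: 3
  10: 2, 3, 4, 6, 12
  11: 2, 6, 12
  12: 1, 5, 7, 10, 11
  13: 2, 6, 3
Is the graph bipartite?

Yes

Color {2, 3, 4, 6, 12} black and {1, 5, 7, 8, 9, 10, 11, 13} white. No edge joins two same-colored vertices, so the graph is bipartite.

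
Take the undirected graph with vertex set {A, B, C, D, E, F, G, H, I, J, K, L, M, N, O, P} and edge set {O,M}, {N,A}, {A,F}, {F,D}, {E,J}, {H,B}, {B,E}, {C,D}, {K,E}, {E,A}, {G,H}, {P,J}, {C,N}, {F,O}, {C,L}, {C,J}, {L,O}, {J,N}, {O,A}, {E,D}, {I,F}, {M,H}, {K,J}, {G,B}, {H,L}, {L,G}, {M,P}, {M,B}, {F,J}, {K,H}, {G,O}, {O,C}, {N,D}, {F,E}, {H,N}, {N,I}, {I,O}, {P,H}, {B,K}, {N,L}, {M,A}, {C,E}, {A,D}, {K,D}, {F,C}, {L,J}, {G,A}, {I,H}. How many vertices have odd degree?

Degrees: A:7, B:5, C:7, D:6, E:7, F:7, G:5, H:8, I:4, J:7, K:5, L:6, M:5, N:7, O:7, P:3
Odd-degree vertices: A, B, C, E, F, G, J, K, M, N, O, P.

12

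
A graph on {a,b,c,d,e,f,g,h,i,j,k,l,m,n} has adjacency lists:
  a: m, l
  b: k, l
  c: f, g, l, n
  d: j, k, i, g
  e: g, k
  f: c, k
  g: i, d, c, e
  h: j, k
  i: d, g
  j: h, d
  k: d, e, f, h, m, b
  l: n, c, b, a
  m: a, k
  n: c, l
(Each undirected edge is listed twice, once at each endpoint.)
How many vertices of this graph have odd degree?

0

Degrees: a:2, b:2, c:4, d:4, e:2, f:2, g:4, h:2, i:2, j:2, k:6, l:4, m:2, n:2
Odd-degree vertices: none.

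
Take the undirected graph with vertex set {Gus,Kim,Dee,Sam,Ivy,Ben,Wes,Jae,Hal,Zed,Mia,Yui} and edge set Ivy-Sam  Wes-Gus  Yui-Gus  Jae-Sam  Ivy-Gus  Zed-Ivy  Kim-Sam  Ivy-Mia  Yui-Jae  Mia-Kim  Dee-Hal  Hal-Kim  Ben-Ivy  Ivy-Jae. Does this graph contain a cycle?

|V| = 12, |E| = 14, number of components = 1.
One cycle is Gus-Ivy-Jae-Yui-Gus.

Yes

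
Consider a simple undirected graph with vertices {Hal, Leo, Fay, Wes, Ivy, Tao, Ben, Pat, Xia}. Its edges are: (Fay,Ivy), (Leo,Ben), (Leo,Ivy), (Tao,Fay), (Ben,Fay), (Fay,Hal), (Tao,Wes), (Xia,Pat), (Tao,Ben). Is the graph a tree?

|V| = 9, |E| = 9.
It splits into 2 components, so it cannot be a tree.

No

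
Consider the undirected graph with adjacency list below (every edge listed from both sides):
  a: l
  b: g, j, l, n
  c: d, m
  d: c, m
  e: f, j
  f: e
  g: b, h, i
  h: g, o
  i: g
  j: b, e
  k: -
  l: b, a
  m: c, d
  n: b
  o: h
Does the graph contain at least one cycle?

Yes

The graph has 15 vertices, 13 edges, and 3 connected components.
One cycle is c-d-m-c.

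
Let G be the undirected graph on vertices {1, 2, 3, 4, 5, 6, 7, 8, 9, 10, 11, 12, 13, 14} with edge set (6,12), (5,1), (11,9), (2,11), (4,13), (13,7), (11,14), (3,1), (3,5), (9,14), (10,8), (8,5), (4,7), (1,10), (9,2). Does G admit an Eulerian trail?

No

Degrees: 1:3, 2:2, 3:2, 4:2, 5:3, 6:1, 7:2, 8:2, 9:3, 10:2, 11:3, 12:1, 13:2, 14:2
Odd-degree vertices: 1, 5, 6, 9, 11, 12 (6 total).
An Eulerian trail requires 0 or 2 odd-degree vertices; here there are 6.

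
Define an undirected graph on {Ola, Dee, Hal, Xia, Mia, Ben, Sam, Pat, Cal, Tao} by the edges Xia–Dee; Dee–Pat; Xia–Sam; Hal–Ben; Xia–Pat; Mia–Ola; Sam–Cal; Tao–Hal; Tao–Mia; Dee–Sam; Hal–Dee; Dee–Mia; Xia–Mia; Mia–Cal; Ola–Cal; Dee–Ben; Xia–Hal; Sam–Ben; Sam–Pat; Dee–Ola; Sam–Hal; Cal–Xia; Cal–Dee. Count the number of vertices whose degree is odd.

Degrees: Ola:3, Dee:8, Hal:5, Xia:6, Mia:5, Ben:3, Sam:6, Pat:3, Cal:5, Tao:2
Odd-degree vertices: Ola, Hal, Mia, Ben, Pat, Cal.

6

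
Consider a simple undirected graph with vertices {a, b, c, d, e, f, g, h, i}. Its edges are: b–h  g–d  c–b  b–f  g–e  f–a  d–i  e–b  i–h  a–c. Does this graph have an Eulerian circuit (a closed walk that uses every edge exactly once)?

Degrees: a:2, b:4, c:2, d:2, e:2, f:2, g:2, h:2, i:2
All degrees are even and the non-isolated vertices are connected — an Eulerian circuit exists.

Yes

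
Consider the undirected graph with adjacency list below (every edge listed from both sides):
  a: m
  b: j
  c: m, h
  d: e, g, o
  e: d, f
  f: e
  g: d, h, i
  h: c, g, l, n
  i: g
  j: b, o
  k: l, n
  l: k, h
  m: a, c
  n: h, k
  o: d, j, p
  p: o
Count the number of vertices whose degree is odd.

8

Degrees: a:1, b:1, c:2, d:3, e:2, f:1, g:3, h:4, i:1, j:2, k:2, l:2, m:2, n:2, o:3, p:1
Odd-degree vertices: a, b, d, f, g, i, o, p.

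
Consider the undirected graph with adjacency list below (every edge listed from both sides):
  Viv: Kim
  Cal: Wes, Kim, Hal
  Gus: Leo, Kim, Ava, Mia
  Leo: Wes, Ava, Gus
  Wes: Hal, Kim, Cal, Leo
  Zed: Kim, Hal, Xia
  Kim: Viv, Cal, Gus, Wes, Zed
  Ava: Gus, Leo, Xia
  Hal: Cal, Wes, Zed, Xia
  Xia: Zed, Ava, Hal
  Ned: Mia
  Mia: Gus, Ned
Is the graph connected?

Yes

Starting from Viv and exploring outward reaches every vertex (Viv, Kim, Gus, Wes, Zed, Cal, Mia, Leo, Ava, Hal, Xia, Ned); the graph is connected.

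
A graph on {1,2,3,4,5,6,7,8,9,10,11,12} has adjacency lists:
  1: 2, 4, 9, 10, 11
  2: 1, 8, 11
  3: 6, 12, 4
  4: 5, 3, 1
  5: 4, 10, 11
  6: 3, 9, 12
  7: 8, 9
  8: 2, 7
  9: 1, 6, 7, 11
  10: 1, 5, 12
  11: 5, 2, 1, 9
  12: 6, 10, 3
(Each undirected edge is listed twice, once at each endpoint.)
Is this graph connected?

A breadth-first search from 1 visits 1, 11, 10, 2, 4, 9, 5, 12, 8, 3, 6, 7 — all 12 vertices — so the graph is connected.

Yes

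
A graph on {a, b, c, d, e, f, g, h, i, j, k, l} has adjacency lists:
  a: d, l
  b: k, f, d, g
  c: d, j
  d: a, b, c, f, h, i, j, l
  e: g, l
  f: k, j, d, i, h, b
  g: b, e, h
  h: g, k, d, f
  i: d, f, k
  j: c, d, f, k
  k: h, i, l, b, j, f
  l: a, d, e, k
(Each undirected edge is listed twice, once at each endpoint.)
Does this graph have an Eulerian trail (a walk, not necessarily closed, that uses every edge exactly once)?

Degrees: a:2, b:4, c:2, d:8, e:2, f:6, g:3, h:4, i:3, j:4, k:6, l:4
Odd-degree vertices: g, i (2 total).
With 2 odd-degree vertices and all edges in one connected piece, an Eulerian trail exists (from g to i).

Yes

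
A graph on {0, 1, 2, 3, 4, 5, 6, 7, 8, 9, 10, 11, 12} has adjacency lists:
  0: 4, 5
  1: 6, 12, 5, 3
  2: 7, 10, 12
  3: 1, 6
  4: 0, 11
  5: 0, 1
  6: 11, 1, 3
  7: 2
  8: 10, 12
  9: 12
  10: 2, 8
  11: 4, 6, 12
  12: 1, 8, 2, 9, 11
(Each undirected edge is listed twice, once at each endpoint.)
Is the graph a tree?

|V| = 13, |E| = 16.
A tree on 13 vertices has exactly 12 edges; this graph has 16, so it contains a cycle and is not a tree.

No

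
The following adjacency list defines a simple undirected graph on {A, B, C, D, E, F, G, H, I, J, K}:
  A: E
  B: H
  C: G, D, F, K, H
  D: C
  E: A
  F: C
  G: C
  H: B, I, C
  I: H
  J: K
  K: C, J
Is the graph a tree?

|V| = 11, |E| = 9.
It splits into 2 components, so it cannot be a tree.

No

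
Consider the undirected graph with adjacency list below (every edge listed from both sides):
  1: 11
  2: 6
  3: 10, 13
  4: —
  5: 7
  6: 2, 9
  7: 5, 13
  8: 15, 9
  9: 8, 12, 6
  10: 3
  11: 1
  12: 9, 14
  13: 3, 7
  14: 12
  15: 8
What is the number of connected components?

4

Component: {4}
Component: {1, 11}
Component: {3, 5, 7, 10, 13}
Component: {2, 6, 8, 9, 12, 14, 15}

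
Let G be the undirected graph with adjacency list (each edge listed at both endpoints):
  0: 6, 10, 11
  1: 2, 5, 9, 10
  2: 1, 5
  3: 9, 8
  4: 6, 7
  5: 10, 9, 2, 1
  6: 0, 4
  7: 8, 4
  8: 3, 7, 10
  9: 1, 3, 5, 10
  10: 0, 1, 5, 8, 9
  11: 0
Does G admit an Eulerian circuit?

Degrees: 0:3, 1:4, 2:2, 3:2, 4:2, 5:4, 6:2, 7:2, 8:3, 9:4, 10:5, 11:1
0, 8, 10, 11 have odd degree; an Eulerian circuit needs every degree to be even, so none exists.

No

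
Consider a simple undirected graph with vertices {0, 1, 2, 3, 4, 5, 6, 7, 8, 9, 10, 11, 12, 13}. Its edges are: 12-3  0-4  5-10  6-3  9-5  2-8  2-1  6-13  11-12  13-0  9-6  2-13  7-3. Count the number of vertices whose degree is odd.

10

Degrees: 0:2, 1:1, 2:3, 3:3, 4:1, 5:2, 6:3, 7:1, 8:1, 9:2, 10:1, 11:1, 12:2, 13:3
Odd-degree vertices: 1, 2, 3, 4, 6, 7, 8, 10, 11, 13.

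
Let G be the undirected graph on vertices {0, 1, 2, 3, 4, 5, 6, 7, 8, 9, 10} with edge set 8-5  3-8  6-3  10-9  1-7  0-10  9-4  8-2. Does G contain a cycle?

No

The graph has 11 vertices, 8 edges, and 3 connected components.
Since 8 = 11 - 3, the graph is a forest and contains no cycle.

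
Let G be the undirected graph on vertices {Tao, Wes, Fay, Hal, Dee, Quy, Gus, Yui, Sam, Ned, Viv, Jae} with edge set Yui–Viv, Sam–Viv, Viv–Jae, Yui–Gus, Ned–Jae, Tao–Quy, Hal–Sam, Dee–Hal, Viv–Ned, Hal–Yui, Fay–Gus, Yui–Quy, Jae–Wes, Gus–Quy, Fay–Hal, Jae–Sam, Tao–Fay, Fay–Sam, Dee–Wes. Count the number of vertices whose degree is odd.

2

Degrees: Tao:2, Wes:2, Fay:4, Hal:4, Dee:2, Quy:3, Gus:3, Yui:4, Sam:4, Ned:2, Viv:4, Jae:4
Odd-degree vertices: Quy, Gus.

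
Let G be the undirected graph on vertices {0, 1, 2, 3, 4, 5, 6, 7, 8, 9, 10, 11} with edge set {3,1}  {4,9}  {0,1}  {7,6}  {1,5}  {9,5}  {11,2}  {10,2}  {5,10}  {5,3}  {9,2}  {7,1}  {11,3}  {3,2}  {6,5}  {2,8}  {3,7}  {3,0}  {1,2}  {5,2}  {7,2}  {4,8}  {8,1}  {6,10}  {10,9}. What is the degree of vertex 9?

Neighbors of 9: 2, 4, 5, 10.

4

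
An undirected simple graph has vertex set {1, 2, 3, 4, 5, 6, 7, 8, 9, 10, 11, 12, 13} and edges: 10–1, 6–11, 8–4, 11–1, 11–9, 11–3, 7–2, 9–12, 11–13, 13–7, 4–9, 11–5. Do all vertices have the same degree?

Degrees: 1:2, 2:1, 3:1, 4:2, 5:1, 6:1, 7:2, 8:1, 9:3, 10:1, 11:6, 12:1, 13:2
Degrees are not all equal (e.g. deg(2)=1 but deg(11)=6); not regular.

No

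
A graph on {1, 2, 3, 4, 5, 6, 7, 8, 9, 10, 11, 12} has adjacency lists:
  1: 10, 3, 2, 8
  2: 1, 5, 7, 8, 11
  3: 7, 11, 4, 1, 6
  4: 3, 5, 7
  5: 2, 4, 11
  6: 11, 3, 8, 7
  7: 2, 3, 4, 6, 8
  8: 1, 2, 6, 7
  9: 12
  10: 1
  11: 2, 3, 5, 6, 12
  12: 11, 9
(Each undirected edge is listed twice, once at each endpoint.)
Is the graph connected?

Yes

Starting from 1 and exploring outward reaches every vertex (1, 2, 10, 8, 3, 11, 5, 7, 6, 4, 12, 9); the graph is connected.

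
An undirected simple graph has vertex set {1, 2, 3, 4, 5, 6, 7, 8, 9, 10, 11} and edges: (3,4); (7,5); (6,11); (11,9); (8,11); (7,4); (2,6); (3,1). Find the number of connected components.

Component: {10}
Component: {1, 3, 4, 5, 7}
Component: {2, 6, 8, 9, 11}

3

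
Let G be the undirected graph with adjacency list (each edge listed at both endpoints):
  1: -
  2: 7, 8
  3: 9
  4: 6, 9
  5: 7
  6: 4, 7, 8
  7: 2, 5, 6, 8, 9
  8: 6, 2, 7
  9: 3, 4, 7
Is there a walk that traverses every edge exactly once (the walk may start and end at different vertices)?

Degrees: 1:0, 2:2, 3:1, 4:2, 5:1, 6:3, 7:5, 8:3, 9:3
Odd-degree vertices: 3, 5, 6, 7, 8, 9 (6 total).
An Eulerian trail requires 0 or 2 odd-degree vertices; here there are 6.

No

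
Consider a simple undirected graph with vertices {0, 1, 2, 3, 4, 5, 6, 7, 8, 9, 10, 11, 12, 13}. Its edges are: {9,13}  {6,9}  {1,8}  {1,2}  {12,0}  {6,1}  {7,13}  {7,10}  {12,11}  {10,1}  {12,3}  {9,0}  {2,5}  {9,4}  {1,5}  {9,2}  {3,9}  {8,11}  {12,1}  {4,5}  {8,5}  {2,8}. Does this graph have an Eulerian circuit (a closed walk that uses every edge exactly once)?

Yes

Degrees: 0:2, 1:6, 2:4, 3:2, 4:2, 5:4, 6:2, 7:2, 8:4, 9:6, 10:2, 11:2, 12:4, 13:2
All degrees are even and the non-isolated vertices are connected — an Eulerian circuit exists.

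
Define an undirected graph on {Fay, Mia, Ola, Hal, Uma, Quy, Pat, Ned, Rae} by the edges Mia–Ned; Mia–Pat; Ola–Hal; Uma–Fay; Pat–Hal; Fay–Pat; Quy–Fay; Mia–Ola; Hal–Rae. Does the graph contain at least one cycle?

Yes

The graph has 9 vertices, 9 edges, and 1 connected component.
One cycle is Pat-Mia-Ola-Hal-Pat.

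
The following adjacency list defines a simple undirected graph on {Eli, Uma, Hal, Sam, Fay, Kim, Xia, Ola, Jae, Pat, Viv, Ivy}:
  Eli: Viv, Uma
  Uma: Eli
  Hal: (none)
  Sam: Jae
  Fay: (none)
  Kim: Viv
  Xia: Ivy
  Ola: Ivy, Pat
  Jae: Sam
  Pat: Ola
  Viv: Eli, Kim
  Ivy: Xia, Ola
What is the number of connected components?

Component: {Hal}
Component: {Fay}
Component: {Sam, Jae}
Component: {Eli, Uma, Kim, Viv}
Component: {Xia, Ola, Pat, Ivy}

5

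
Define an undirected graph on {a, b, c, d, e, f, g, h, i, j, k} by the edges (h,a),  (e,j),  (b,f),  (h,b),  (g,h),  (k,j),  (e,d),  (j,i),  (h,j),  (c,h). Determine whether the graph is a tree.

Yes

The graph has 11 vertices and 10 edges.
Connected and |E| = |V| - 1, which characterizes a tree.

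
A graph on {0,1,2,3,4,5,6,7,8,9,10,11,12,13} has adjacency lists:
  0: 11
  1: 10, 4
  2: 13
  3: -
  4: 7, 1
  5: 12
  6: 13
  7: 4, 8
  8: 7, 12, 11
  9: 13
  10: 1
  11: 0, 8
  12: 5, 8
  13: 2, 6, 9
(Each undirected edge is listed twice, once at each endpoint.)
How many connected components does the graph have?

3

Component: {3}
Component: {2, 6, 9, 13}
Component: {0, 1, 4, 5, 7, 8, 10, 11, 12}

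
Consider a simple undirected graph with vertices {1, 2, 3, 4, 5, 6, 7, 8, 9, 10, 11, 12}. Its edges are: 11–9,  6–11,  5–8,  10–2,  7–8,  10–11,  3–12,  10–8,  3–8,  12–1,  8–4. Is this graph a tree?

Yes

The graph has 12 vertices and 11 edges.
Connected and |E| = |V| - 1, which characterizes a tree.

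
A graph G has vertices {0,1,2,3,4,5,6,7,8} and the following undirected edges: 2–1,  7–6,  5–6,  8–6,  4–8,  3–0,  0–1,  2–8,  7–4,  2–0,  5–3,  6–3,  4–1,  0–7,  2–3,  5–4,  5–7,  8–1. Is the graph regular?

Yes

Degrees: 0:4, 1:4, 2:4, 3:4, 4:4, 5:4, 6:4, 7:4, 8:4
Every vertex has degree 4, so the graph is 4-regular.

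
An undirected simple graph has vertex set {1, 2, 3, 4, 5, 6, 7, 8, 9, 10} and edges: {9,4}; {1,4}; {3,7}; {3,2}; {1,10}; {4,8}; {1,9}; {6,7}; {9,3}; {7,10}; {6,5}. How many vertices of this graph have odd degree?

8

Degrees: 1:3, 2:1, 3:3, 4:3, 5:1, 6:2, 7:3, 8:1, 9:3, 10:2
Odd-degree vertices: 1, 2, 3, 4, 5, 7, 8, 9.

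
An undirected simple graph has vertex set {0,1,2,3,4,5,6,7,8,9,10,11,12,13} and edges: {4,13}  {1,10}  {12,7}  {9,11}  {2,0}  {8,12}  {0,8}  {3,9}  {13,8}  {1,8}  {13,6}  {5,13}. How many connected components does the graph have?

2

Component: {3, 9, 11}
Component: {0, 1, 2, 4, 5, 6, 7, 8, 10, 12, 13}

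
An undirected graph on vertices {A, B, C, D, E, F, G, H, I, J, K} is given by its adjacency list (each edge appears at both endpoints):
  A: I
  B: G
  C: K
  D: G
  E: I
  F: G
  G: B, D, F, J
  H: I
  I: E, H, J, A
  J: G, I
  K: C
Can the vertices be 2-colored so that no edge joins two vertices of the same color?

Yes

Partition the vertices as {G, I, K} vs {A, B, C, D, E, F, H, J}. Each listed edge has one endpoint in each part, so the graph is bipartite.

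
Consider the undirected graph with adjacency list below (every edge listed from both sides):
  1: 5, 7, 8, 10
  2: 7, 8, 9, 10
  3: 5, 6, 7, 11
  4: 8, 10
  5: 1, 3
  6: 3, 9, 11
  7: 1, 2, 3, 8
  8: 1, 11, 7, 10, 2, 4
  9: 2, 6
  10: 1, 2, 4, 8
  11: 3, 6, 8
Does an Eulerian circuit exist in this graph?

Degrees: 1:4, 2:4, 3:4, 4:2, 5:2, 6:3, 7:4, 8:6, 9:2, 10:4, 11:3
6, 11 have odd degree; an Eulerian circuit needs every degree to be even, so none exists.

No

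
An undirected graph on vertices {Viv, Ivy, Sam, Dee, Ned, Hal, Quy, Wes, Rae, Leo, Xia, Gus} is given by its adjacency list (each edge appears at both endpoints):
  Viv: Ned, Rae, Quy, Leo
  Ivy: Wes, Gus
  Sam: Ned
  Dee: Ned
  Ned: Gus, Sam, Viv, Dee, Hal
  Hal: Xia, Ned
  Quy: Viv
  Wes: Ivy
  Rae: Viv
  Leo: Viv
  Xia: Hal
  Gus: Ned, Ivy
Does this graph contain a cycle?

No

|V| = 12, |E| = 11, number of components = 1.
Since 11 = 12 - 1, the graph is a forest and contains no cycle.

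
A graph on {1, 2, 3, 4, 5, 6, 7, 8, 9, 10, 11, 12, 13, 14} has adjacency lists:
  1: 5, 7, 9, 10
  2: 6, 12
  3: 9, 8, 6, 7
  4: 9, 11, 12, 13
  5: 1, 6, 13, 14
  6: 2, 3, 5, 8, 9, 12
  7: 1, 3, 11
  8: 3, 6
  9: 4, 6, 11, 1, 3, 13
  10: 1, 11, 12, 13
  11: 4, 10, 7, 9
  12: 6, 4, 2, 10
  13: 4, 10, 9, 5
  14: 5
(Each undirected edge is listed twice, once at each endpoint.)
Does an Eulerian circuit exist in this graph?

No

Degrees: 1:4, 2:2, 3:4, 4:4, 5:4, 6:6, 7:3, 8:2, 9:6, 10:4, 11:4, 12:4, 13:4, 14:1
Vertices with odd degree: 7, 14. An Eulerian circuit requires all degrees even.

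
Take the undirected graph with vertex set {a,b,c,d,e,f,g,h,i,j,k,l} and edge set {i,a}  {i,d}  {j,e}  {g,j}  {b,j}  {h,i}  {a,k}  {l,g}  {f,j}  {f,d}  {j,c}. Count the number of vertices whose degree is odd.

8

Degrees: a:2, b:1, c:1, d:2, e:1, f:2, g:2, h:1, i:3, j:5, k:1, l:1
Odd-degree vertices: b, c, e, h, i, j, k, l.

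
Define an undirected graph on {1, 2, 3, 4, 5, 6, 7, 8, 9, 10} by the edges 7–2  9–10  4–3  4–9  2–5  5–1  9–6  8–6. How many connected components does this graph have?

Component: {1, 2, 5, 7}
Component: {3, 4, 6, 8, 9, 10}

2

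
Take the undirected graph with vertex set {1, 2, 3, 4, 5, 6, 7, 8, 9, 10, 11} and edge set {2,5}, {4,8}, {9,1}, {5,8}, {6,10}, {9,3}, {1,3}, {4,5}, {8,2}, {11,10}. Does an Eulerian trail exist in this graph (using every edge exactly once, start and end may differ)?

Degrees: 1:2, 2:2, 3:2, 4:2, 5:3, 6:1, 7:0, 8:3, 9:2, 10:2, 11:1
Odd-degree vertices: 5, 6, 8, 11 (4 total).
With 4 odd-degree vertices (more than two), no single trail can use every edge.

No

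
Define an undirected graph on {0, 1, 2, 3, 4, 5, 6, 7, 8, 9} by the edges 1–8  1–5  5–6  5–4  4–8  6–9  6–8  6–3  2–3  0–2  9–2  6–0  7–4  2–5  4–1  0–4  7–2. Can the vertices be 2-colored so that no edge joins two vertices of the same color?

No

The cycle 1-4-8-1 has length 3, which is odd, so the graph is not bipartite.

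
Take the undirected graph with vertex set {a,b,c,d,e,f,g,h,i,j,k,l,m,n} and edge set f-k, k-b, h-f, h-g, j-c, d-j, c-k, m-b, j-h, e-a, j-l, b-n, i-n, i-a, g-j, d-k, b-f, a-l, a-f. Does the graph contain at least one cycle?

|V| = 14, |E| = 19, number of components = 1.
One cycle is a-f-k-b-n-i-a.

Yes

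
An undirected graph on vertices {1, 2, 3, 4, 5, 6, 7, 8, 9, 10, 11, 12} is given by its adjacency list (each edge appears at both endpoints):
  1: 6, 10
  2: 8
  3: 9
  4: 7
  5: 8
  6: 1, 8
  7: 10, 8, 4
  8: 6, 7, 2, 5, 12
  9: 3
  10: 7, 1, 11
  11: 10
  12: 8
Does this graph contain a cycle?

The graph has 12 vertices, 11 edges, and 2 connected components.
One cycle is 1-10-7-8-6-1.

Yes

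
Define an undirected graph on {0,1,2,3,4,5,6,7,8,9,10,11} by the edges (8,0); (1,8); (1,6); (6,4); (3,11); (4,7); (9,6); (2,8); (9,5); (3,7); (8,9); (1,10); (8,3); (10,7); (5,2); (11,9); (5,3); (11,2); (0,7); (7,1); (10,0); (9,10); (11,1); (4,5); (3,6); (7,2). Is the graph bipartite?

7-10-0-7 is an odd cycle (length 3), and a bipartite graph can contain only even cycles.

No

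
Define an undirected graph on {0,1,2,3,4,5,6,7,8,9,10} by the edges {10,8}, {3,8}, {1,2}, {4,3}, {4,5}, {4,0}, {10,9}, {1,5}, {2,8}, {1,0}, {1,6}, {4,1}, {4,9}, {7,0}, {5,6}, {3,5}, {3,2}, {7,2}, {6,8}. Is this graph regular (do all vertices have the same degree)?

No

Degrees: 0:3, 1:5, 2:4, 3:4, 4:5, 5:4, 6:3, 7:2, 8:4, 9:2, 10:2
Vertex 7 has degree 2 while 1 has degree 5, so the graph is not regular.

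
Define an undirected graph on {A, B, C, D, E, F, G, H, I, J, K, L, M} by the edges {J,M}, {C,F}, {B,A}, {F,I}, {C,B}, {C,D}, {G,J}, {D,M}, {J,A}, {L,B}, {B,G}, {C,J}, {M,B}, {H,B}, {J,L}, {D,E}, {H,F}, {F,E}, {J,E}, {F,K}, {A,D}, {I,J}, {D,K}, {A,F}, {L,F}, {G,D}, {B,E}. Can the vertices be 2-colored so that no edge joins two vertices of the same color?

A valid 2-coloring puts {B, D, F, J} on one side and {A, C, E, G, H, I, K, L, M} on the other; every edge crosses between the two sides.

Yes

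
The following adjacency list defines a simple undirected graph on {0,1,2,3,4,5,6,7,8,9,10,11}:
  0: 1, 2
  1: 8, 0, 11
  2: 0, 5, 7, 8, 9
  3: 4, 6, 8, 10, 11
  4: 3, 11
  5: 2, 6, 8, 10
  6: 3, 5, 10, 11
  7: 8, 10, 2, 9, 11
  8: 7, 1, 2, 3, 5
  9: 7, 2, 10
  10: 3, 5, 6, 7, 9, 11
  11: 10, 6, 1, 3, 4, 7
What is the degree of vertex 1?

Neighbors of 1: 0, 8, 11.

3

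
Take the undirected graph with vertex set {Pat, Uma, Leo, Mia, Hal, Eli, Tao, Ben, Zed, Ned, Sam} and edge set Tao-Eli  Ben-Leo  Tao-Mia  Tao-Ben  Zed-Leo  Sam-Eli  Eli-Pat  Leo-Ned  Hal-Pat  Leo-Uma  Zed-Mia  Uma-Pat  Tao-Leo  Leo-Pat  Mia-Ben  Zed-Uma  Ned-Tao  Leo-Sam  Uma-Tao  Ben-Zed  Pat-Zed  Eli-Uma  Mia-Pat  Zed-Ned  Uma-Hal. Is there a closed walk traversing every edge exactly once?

No

Degrees: Pat:6, Uma:6, Leo:7, Mia:4, Hal:2, Eli:4, Tao:6, Ben:4, Zed:6, Ned:3, Sam:2
Vertices with odd degree: Leo, Ned. An Eulerian circuit requires all degrees even.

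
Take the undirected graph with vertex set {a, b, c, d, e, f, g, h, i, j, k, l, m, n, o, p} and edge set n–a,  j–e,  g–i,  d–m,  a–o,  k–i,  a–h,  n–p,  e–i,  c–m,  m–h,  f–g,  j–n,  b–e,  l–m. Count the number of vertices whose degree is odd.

Degrees: a:3, b:1, c:1, d:1, e:3, f:1, g:2, h:2, i:3, j:2, k:1, l:1, m:4, n:3, o:1, p:1
Odd-degree vertices: a, b, c, d, e, f, i, k, l, n, o, p.

12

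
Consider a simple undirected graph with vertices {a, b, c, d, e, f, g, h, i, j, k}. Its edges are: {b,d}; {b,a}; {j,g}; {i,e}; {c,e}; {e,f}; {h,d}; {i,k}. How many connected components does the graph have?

3

Component: {g, j}
Component: {a, b, d, h}
Component: {c, e, f, i, k}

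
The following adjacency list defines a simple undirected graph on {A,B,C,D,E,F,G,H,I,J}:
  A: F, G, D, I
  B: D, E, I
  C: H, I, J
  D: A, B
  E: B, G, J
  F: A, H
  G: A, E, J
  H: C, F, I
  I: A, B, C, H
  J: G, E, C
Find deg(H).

3

Neighbors of H: C, F, I.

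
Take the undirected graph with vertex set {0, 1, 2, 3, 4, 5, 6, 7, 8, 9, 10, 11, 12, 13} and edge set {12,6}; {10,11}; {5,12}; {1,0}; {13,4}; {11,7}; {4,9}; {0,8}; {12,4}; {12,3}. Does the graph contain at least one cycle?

No

The graph has 14 vertices, 10 edges, and 4 connected components.
A forest on 14 vertices with 4 components has exactly 10 edges, which matches — so no cycle.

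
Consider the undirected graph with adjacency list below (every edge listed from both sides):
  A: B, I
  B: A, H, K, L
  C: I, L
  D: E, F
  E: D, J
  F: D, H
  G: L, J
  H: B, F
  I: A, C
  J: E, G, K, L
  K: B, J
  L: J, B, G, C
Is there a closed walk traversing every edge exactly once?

Yes

Degrees: A:2, B:4, C:2, D:2, E:2, F:2, G:2, H:2, I:2, J:4, K:2, L:4
All degrees are even and the non-isolated vertices are connected — an Eulerian circuit exists.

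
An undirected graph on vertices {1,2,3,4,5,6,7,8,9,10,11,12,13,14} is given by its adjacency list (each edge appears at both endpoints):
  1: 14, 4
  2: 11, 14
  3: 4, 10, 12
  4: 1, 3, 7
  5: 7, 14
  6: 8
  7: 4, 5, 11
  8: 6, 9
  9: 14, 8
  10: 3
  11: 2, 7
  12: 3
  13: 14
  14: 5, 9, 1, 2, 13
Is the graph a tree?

No

|V| = 14, |E| = 15.
A tree on 14 vertices has exactly 13 edges; this graph has 15, so it contains a cycle and is not a tree.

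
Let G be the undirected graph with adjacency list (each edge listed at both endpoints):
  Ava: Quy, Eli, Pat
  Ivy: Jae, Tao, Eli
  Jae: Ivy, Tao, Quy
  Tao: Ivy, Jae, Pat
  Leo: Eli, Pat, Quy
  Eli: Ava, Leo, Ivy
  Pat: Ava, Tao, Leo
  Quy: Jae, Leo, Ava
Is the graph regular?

Yes

Degrees: Ava:3, Ivy:3, Jae:3, Tao:3, Leo:3, Eli:3, Pat:3, Quy:3
All degrees equal 3; the graph is regular.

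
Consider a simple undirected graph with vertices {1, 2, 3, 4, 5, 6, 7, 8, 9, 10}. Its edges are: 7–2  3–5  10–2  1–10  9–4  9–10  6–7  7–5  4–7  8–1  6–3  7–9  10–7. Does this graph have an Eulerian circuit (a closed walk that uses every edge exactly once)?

No

Degrees: 1:2, 2:2, 3:2, 4:2, 5:2, 6:2, 7:6, 8:1, 9:3, 10:4
Vertices with odd degree: 8, 9. An Eulerian circuit requires all degrees even.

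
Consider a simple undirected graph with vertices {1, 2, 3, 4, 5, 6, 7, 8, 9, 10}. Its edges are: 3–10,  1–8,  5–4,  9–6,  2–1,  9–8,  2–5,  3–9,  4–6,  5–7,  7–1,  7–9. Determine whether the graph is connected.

Yes

Starting from 1 and exploring outward reaches every vertex (1, 7, 8, 2, 5, 9, 4, 3, 6, 10); the graph is connected.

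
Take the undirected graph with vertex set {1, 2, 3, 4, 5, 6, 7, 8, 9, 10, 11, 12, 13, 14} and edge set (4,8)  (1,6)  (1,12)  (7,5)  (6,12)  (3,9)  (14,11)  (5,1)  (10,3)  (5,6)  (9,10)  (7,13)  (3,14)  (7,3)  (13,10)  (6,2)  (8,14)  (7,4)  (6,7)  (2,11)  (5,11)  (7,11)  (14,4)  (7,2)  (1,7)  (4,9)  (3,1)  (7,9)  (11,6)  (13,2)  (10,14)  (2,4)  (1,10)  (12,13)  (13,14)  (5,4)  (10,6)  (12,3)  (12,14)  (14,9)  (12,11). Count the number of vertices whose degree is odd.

Degrees: 1:6, 2:5, 3:6, 4:6, 5:5, 6:7, 7:9, 8:2, 9:5, 10:6, 11:6, 12:6, 13:5, 14:8
Odd-degree vertices: 2, 5, 6, 7, 9, 13.

6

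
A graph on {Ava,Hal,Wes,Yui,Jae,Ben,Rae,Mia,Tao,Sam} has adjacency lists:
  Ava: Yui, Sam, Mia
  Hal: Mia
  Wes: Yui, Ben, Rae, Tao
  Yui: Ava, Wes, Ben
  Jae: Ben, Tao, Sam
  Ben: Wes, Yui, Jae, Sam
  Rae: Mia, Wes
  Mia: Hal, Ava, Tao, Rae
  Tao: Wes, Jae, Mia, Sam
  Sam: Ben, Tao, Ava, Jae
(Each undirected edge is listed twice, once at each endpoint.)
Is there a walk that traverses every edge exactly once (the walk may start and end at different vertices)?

Degrees: Ava:3, Hal:1, Wes:4, Yui:3, Jae:3, Ben:4, Rae:2, Mia:4, Tao:4, Sam:4
Odd-degree vertices: Ava, Hal, Yui, Jae (4 total).
With 4 odd-degree vertices (more than two), no single trail can use every edge.

No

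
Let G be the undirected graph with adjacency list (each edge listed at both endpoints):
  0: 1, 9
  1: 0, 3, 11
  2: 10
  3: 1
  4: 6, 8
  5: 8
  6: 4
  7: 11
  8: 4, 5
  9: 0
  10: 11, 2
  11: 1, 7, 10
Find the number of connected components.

2

Component: {4, 5, 6, 8}
Component: {0, 1, 2, 3, 7, 9, 10, 11}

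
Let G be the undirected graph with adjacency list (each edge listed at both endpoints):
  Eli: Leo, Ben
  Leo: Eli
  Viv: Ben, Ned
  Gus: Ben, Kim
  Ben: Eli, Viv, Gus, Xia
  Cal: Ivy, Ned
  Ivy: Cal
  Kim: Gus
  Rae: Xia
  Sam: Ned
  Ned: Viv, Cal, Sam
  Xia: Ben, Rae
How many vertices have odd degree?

6

Degrees: Eli:2, Leo:1, Viv:2, Gus:2, Ben:4, Cal:2, Ivy:1, Kim:1, Rae:1, Sam:1, Ned:3, Xia:2
Odd-degree vertices: Leo, Ivy, Kim, Rae, Sam, Ned.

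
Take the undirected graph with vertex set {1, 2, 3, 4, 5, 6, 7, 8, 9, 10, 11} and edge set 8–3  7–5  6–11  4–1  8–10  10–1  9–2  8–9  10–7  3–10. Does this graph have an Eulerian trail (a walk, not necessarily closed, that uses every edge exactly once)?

No

Degrees: 1:2, 2:1, 3:2, 4:1, 5:1, 6:1, 7:2, 8:3, 9:2, 10:4, 11:1
Odd-degree vertices: 2, 4, 5, 6, 8, 11 (6 total).
An Eulerian trail requires 0 or 2 odd-degree vertices; here there are 6.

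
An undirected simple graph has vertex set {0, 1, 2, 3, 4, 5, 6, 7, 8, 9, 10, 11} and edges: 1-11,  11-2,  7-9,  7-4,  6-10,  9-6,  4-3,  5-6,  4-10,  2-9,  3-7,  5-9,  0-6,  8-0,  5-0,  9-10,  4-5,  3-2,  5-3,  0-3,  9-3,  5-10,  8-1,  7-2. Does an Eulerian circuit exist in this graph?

Degrees: 0:4, 1:2, 2:4, 3:6, 4:4, 5:6, 6:4, 7:4, 8:2, 9:6, 10:4, 11:2
All degrees are even and the non-isolated vertices are connected — an Eulerian circuit exists.

Yes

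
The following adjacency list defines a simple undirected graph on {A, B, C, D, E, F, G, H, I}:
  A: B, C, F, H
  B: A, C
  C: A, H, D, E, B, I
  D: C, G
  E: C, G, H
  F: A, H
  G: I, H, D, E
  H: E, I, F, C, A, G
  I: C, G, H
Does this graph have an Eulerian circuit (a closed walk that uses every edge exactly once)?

Degrees: A:4, B:2, C:6, D:2, E:3, F:2, G:4, H:6, I:3
E, I have odd degree; an Eulerian circuit needs every degree to be even, so none exists.

No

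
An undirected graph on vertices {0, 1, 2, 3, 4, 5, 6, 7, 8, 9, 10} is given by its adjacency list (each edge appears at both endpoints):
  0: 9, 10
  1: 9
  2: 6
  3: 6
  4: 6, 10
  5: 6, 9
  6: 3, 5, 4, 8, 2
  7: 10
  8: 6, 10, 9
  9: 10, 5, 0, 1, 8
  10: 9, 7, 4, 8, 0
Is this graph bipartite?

8-9-10-8 is an odd cycle (length 3), and a bipartite graph can contain only even cycles.

No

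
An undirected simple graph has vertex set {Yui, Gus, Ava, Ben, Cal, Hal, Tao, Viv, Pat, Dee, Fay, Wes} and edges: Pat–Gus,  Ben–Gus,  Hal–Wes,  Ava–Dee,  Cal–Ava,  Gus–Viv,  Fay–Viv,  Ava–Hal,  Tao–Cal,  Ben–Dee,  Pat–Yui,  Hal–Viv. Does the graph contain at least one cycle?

|V| = 12, |E| = 12, number of components = 1.
Since 12 > 12 - 1, a cycle must exist; for instance Gus-Ben-Dee-Ava-Hal-Viv-Gus.

Yes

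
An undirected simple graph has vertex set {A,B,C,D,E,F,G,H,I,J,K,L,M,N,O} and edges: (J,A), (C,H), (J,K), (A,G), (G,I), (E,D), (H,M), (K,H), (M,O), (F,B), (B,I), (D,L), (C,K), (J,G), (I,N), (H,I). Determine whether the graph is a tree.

The graph has 15 vertices and 16 edges.
It is not connected, so it is not a tree.

No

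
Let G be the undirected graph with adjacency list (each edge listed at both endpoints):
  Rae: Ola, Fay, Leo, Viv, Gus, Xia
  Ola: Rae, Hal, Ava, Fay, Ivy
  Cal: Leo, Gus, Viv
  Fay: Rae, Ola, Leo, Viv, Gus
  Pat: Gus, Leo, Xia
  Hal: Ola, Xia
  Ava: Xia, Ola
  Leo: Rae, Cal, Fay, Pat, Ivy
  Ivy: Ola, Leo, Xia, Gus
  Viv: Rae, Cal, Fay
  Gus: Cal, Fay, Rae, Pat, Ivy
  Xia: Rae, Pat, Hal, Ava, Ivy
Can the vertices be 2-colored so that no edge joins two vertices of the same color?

Rae-Fay-Ola-Rae is an odd cycle (length 3), and a bipartite graph can contain only even cycles.

No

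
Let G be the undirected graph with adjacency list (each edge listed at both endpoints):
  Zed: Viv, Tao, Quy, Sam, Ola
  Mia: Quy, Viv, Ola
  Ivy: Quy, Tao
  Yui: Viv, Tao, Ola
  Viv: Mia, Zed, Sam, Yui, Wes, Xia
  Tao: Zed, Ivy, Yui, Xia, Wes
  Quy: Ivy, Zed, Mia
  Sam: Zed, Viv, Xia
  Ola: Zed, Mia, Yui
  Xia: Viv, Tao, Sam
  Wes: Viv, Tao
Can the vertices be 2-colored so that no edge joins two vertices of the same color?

No

Viv-Sam-Zed-Viv is an odd cycle (length 3), and a bipartite graph can contain only even cycles.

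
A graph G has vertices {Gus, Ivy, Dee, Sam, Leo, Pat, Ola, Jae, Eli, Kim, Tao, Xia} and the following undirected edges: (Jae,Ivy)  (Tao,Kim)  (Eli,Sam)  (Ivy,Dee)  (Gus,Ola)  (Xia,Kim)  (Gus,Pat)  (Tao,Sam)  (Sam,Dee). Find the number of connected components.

Component: {Leo}
Component: {Gus, Pat, Ola}
Component: {Ivy, Dee, Sam, Jae, Eli, Kim, Tao, Xia}

3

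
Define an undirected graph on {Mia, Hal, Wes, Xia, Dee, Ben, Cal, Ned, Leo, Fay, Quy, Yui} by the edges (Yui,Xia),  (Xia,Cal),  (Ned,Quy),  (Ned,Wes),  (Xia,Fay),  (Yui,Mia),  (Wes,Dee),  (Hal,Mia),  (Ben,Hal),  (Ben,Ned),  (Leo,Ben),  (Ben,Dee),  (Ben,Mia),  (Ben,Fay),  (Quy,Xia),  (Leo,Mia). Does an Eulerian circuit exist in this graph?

Degrees: Mia:4, Hal:2, Wes:2, Xia:4, Dee:2, Ben:6, Cal:1, Ned:3, Leo:2, Fay:2, Quy:2, Yui:2
Vertices with odd degree: Cal, Ned. An Eulerian circuit requires all degrees even.

No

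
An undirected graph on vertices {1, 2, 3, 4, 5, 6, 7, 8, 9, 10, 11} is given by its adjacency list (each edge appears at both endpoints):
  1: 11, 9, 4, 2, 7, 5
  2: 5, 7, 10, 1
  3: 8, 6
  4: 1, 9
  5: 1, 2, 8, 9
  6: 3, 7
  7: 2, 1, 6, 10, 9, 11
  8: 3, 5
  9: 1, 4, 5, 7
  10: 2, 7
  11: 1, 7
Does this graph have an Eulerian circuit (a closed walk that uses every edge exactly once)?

Degrees: 1:6, 2:4, 3:2, 4:2, 5:4, 6:2, 7:6, 8:2, 9:4, 10:2, 11:2
Every vertex has even degree and the edges form a single connected piece, so an Eulerian circuit exists.

Yes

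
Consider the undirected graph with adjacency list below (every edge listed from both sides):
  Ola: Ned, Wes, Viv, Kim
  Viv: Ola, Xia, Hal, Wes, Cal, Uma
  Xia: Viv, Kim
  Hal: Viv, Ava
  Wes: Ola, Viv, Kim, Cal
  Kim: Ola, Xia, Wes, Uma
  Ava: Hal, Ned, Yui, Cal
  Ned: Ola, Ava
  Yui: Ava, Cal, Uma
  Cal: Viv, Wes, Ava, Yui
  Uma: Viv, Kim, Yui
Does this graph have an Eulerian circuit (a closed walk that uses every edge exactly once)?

No

Degrees: Ola:4, Viv:6, Xia:2, Hal:2, Wes:4, Kim:4, Ava:4, Ned:2, Yui:3, Cal:4, Uma:3
Yui, Uma have odd degree; an Eulerian circuit needs every degree to be even, so none exists.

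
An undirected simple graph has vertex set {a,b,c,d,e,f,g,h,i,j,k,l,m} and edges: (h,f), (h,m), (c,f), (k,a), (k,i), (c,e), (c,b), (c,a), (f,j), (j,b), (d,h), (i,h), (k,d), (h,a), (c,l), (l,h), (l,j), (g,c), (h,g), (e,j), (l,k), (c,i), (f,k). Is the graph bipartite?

Yes

Partition the vertices as {c, h, j, k} vs {a, b, d, e, f, g, i, l, m}. Each listed edge has one endpoint in each part, so the graph is bipartite.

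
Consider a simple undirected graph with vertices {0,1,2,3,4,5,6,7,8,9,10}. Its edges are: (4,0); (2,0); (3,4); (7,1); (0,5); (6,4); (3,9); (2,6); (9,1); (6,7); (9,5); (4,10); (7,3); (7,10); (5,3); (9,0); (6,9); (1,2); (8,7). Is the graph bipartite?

The cycle 3-5-9-3 has length 3, which is odd, so the graph is not bipartite.

No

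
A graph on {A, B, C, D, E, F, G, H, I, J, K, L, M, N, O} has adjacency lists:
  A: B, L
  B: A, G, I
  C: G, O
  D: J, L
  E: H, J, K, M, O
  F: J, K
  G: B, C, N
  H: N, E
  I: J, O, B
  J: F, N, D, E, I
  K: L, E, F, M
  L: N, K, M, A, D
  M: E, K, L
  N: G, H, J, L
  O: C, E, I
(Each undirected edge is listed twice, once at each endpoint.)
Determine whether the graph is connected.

Yes

Starting from A and exploring outward reaches every vertex (A, B, L, I, G, D, K, N, M, O, J, C, F, E, H); the graph is connected.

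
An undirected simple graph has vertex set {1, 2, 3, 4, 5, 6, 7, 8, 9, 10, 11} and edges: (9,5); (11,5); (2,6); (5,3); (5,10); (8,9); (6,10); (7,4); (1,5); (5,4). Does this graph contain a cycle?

No

The graph has 11 vertices, 10 edges, and 1 connected component.
A forest on 11 vertices with 1 component has exactly 10 edges, which matches — so no cycle.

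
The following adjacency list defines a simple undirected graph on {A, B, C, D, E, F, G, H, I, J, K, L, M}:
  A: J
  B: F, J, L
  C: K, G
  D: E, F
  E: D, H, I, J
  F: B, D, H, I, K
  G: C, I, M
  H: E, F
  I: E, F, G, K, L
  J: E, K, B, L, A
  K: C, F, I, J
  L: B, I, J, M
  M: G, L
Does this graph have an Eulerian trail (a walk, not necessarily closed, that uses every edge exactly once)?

Degrees: A:1, B:3, C:2, D:2, E:4, F:5, G:3, H:2, I:5, J:5, K:4, L:4, M:2
Odd-degree vertices: A, B, F, G, I, J (6 total).
With 6 odd-degree vertices (more than two), no single trail can use every edge.

No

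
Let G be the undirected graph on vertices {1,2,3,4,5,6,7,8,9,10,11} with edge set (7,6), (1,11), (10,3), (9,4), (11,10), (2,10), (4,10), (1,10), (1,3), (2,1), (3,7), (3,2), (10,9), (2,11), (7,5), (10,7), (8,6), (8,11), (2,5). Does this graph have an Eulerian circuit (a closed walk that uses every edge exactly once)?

Degrees: 1:4, 2:5, 3:4, 4:2, 5:2, 6:2, 7:4, 8:2, 9:2, 10:7, 11:4
Vertices with odd degree: 2, 10. An Eulerian circuit requires all degrees even.

No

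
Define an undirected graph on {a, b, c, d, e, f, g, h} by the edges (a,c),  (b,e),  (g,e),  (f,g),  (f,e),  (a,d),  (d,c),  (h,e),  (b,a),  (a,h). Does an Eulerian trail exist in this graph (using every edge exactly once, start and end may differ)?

Degrees: a:4, b:2, c:2, d:2, e:4, f:2, g:2, h:2
Odd-degree vertices: none (0 total).
The non-isolated vertices are connected and exactly 0 have odd degree, so an Eulerian trail exists.

Yes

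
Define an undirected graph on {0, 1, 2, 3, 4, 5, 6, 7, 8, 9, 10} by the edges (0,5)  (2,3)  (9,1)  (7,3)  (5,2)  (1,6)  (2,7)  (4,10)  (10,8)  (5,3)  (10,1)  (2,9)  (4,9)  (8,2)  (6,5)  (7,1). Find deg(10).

3

Neighbors of 10: 1, 4, 8.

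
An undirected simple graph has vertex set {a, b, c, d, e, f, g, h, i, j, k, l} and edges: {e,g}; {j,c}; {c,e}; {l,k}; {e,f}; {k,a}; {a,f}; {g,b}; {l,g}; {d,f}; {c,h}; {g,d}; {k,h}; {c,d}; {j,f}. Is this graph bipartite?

A valid 2-coloring puts {c, f, g, i, k} on one side and {a, b, d, e, h, j, l} on the other; every edge crosses between the two sides.

Yes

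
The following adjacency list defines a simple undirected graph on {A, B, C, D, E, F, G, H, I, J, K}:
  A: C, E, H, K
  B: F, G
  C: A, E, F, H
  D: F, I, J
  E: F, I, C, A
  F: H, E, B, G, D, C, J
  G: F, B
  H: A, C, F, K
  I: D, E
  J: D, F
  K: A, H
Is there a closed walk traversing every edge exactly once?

Degrees: A:4, B:2, C:4, D:3, E:4, F:7, G:2, H:4, I:2, J:2, K:2
Vertices with odd degree: D, F. An Eulerian circuit requires all degrees even.

No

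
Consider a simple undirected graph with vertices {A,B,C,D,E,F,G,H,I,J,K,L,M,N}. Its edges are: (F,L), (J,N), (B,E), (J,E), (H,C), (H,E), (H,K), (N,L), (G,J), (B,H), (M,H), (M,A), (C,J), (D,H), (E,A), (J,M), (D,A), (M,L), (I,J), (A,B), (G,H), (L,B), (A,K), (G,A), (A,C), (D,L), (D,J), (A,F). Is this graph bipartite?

E-B-A-E is an odd cycle (length 3), and a bipartite graph can contain only even cycles.

No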